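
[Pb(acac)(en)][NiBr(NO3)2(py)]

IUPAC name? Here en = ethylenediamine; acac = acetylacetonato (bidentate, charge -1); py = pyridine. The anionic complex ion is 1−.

(acetylacetonato)(ethylenediamine)lead(II) bromodinitrato(pyridine)nickelate(II)

The complex anion is given as 1−; its ligand charges sum to -3, so Ni = +2.
A 1:1 salt means the cation carries the equal and opposite charge, 1+.
Cation: ligand charges sum to -1; for the ion to be 1+, Pb = +2.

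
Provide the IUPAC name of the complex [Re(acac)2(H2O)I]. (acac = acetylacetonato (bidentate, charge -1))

There is no counter-ion, so the complex is neutral overall.
Ligand charges: 2×acetylacetonato (-1 each), 1×iodo (-1 each), 1×aqua (neutral); total -3. So Re + (-3) = 0, giving Re = +3.
Ligands are named alphabetically: acetylacetonato before aqua before iodo.

bis(acetylacetonato)aquaiodorhenium(III)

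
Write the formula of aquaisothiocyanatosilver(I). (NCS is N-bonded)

[Ag(H2O)(NCS)]

Ligands: 1 isothiocyanato (NCS, -1), 1 aqua (H2O, neutral). Ligand charge sum = -1.
With Ag in oxidation state +1, the complex ion is [Ag...].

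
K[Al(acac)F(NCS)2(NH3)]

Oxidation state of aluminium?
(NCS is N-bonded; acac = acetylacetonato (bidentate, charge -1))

+3

1 potassium outside the brackets (+1 each) → the complex ion is 1−.
Ligand charges: 1×NH3 neutral; 2×NCS = -2; 1×acac = -1; 1×F = -1; sum -4.
Al + (-4) = 1− ⇒ Al is +3.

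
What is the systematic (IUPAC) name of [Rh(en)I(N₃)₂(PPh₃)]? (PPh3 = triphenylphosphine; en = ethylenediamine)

diazido(ethylenediamine)iodo(triphenylphosphine)rhodium(III)

There is no counter-ion, so the complex is neutral overall.
Ligand charges: 1×iodo (-1 each), 1×triphenylphosphine (neutral), 1×ethylenediamine (neutral), 2×azido (-1 each); total -3. So Rh + (-3) = 0, giving Rh = +3.
Ligands are named alphabetically: azido before ethylenediamine before iodo before triphenylphosphine.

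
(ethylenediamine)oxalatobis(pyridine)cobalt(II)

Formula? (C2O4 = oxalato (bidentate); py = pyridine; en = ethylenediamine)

Ligands: 1 oxalato (C2O4, -2), 2 pyridine (py, neutral), 1 ethylenediamine (en, neutral). Ligand charge sum = -2.
With Co in oxidation state +2, the complex ion is [Co...].

[Co(C2O4)(en)(py)2]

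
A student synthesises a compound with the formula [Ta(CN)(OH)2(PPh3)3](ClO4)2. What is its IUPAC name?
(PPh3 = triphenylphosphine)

The 2 perchlorate counter-ions carry a total charge of -2, so each complex ion is 2+.
Ligand charges: 3×triphenylphosphine (neutral), 1×cyano (-1 each), 2×hydroxo (-1 each); total -3. So Ta + (-3) = 2+, giving Ta = +5.
Ligands are named alphabetically: cyano before hydroxo before triphenylphosphine.

cyanodihydroxotris(triphenylphosphine)tantalum(V) perchlorate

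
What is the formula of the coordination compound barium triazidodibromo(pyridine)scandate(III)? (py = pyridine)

Ligands: 1 pyridine (py, neutral), 2 bromo (Br, -1), 3 azido (N3, -1). Ligand charge sum = -5.
With Sc in oxidation state +3, the complex ion is [Sc...]^2−.
Charge balance with barium (+2) requires 1 complex ion per 1 barium.

Ba[ScBr2(N3)3(py)]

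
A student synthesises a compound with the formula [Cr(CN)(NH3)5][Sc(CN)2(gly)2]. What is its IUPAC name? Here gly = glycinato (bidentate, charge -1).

Scandium is always +3 in its complexes; the anion's ligand charges sum to -4, so the complex anion is 1−.
A 1:1 salt means the cation carries the equal and opposite charge, 1+.
Cation: ligand charges sum to -1; for the ion to be 1+, Cr = +2.

pentaamminecyanochromium(II) dicyanobis(glycinato)scandate(III)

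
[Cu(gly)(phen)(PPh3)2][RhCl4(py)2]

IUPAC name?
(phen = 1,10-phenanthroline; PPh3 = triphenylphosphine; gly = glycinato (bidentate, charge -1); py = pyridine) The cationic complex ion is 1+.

Both ions are complex: the cation is named first with the plain metal name, the anion second with the -ate form; each ion's ligands are alphabetised independently.
The complex cation is given as 1+; its ligand charges sum to -1, so Cu = +2.
A 1:1 salt means the anion carries the equal and opposite charge, 1−.
Anion: ligand charges sum to -4; for the ion to be 1−, Rh = +3.

(glycinato)(1,10-phenanthroline)bis(triphenylphosphine)copper(II) tetrachlorobis(pyridine)rhodate(III)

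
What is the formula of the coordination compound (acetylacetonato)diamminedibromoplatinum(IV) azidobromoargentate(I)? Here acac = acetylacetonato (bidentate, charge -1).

[Pt(acac)Br2(NH3)2][AgBr(N3)]

Cation [Pt…]: ligand charges -3, Pt(IV) ⇒ ion charge 1+.
Anion [Ag…]: ligand charges -2, Ag(I) ⇒ ion charge 1−.
One 1+ cation balances one 1− anion.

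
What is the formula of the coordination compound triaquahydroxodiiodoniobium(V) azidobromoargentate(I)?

Cation [Nb…]: ligand charges -3, Nb(V) ⇒ ion charge 2+.
Anion [Ag…]: ligand charges -2, Ag(I) ⇒ ion charge 1−.
One 2+ cation requires 2 of the 1− anion.

[Nb(H2O)3I2(OH)][AgBr(N3)]2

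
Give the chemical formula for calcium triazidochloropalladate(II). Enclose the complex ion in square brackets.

Ligands: 3 azido (N3, -1), 1 chloro (Cl, -1). Ligand charge sum = -4.
With Pd in oxidation state +2, the complex ion is [Pd...]^2−.
Charge balance with calcium (+2) requires 1 complex ion per 1 calcium.

Ca[PdCl(N3)3]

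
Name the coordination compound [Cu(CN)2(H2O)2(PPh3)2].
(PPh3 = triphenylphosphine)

diaquadicyanobis(triphenylphosphine)copper(II)

There is no counter-ion, so the complex is neutral overall.
Ligand charges: 2×cyano (-1 each), 2×aqua (neutral), 2×triphenylphosphine (neutral); total -2. So Cu + (-2) = 0, giving Cu = +2.
Ligands are named alphabetically: aqua before cyano before triphenylphosphine.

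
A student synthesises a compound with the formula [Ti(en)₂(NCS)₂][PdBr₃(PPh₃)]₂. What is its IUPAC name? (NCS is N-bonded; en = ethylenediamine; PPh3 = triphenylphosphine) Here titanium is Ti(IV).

Both ions are complex: the cation is named first with the plain metal name, the anion second with the -ate form; each ion's ligands are alphabetised independently.
Ti is given as +4; the cation's ligand charges sum to -2, so the complex cation is 2+.
With 2 anions per cation, each anion must be 2/2 = 1−.
Anion: ligand charges sum to -3; for the ion to be 1−, Pd = +2.

bis(ethylenediamine)diisothiocyanatotitanium(IV) tribromo(triphenylphosphine)palladate(II)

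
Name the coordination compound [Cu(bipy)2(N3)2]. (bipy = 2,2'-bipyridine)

There is no counter-ion, so the complex is neutral overall.
Ligand charges: 2×azido (-1 each), 2×2,2'-bipyridine (neutral); total -2. So Cu + (-2) = 0, giving Cu = +2.
Ligands are named alphabetically: azido before bipyridine.

diazidobis(2,2'-bipyridine)copper(II)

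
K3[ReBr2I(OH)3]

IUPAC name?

potassium dibromotrihydroxoiodorhenate(III)

The 3 potassium counter-ions carry a total charge of +3, so each complex ion is 3−.
Ligand charges: 2×bromo (-1 each), 1×iodo (-1 each), 3×hydroxo (-1 each); total -6. So Re + (-6) = 3−, giving Re = +3.
The complex ion is anionic, so rhenium takes the -ate form rhenate(III).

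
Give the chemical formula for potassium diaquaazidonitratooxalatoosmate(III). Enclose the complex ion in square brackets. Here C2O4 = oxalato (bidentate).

Ligands: 1 oxalato (C2O4, -2), 2 aqua (H2O, neutral), 1 nitrato (NO3, -1), 1 azido (N3, -1). Ligand charge sum = -4.
With Os in oxidation state +3, the complex ion is [Os...]^1−.
Charge balance with potassium (+1) requires 1 complex ion per 1 potassium.

K[Os(C2O4)(H2O)2(N3)(NO3)]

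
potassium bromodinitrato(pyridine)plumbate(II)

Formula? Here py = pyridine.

Ligands: 1 pyridine (py, neutral), 1 bromo (Br, -1), 2 nitrato (NO3, -1). Ligand charge sum = -3.
Charge balance with potassium (+1) requires 1 complex ion per 1 potassium.

K[PbBr(NO3)2(py)]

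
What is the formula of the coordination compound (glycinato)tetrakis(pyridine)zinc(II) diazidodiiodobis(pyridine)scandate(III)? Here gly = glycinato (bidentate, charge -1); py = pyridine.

Cation [Zn…]: ligand charges -1, Zn(II) ⇒ ion charge 1+.
Anion [Sc…]: ligand charges -4, Sc(III) ⇒ ion charge 1−.

[Zn(gly)(py)4][ScI2(N3)2(py)2]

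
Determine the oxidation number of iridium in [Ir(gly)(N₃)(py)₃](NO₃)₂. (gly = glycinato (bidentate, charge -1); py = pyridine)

2 nitrate outside the brackets (-1 each) → the complex ion is 2+.
Ligand charges: 1×gly = -1; 3×py neutral; 1×N3 = -1; sum -2.
Ir + (-2) = 2+ ⇒ Ir is +4.

+4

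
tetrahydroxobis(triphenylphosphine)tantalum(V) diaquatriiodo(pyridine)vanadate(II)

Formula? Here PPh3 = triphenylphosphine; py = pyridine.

Cation [Ta…]: ligand charges -4, Ta(V) ⇒ ion charge 1+.
Anion [V…]: ligand charges -3, V(II) ⇒ ion charge 1−.
One 1+ cation balances one 1− anion.

[Ta(OH)4(PPh3)2][V(H2O)2I3(py)]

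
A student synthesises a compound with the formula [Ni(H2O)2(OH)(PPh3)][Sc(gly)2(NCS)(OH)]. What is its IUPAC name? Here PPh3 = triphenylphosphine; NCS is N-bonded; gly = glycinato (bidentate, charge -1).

diaquahydroxo(triphenylphosphine)nickel(II) bis(glycinato)hydroxoisothiocyanatoscandate(III)

Both ions are complex: the cation is named first with the plain metal name, the anion second with the -ate form; each ion's ligands are alphabetised independently.
Scandium is always +3 in its complexes; the anion's ligand charges sum to -4, so the complex anion is 1−.
A 1:1 salt means the cation carries the equal and opposite charge, 1+.
Cation: ligand charges sum to -1; for the ion to be 1+, Ni = +2.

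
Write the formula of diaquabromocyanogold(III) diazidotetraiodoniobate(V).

[AuBr(CN)(H2O)2][NbI4(N3)2]

Cation [Au…]: ligand charges -2, Au(III) ⇒ ion charge 1+.
Anion [Nb…]: ligand charges -6, Nb(V) ⇒ ion charge 1−.
One 1+ cation balances one 1− anion.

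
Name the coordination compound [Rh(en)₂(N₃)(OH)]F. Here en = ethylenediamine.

The 1 fluoride counter-ion carries a total charge of -1, so each complex ion is 1+.
Ligand charges: 1×azido (-1 each), 2×ethylenediamine (neutral), 1×hydroxo (-1 each); total -2. So Rh + (-2) = 1+, giving Rh = +3.
Ligands are named alphabetically: azido before ethylenediamine before hydroxo.

azidobis(ethylenediamine)hydroxorhodium(III) fluoride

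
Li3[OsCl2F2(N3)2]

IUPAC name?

lithium diazidodichlorodifluoroosmate(III)

The 3 lithium counter-ions carry a total charge of +3, so each complex ion is 3−.
Ligand charges: 2×azido (-1 each), 2×chloro (-1 each), 2×fluoro (-1 each); total -6. So Os + (-6) = 3−, giving Os = +3.
Ligands are named alphabetically: azido before chloro before fluoro.
The complex ion is anionic, so osmium takes the -ate form osmate(III).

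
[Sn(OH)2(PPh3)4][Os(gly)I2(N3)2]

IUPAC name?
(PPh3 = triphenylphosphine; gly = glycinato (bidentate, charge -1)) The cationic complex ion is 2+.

Both ions are complex: the cation is named first with the plain metal name, the anion second with the -ate form; each ion's ligands are alphabetised independently.
The complex cation is given as 2+; its ligand charges sum to -2, so Sn = +4.
A 1:1 salt means the anion carries the equal and opposite charge, 2−.
Anion: ligand charges sum to -5; for the ion to be 2−, Os = +3.

dihydroxotetrakis(triphenylphosphine)tin(IV) diazido(glycinato)diiodoosmate(III)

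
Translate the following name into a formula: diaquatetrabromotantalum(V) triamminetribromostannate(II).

Cation [Ta…]: ligand charges -4, Ta(V) ⇒ ion charge 1+.
Anion [Sn…]: ligand charges -3, Sn(II) ⇒ ion charge 1−.
One 1+ cation balances one 1− anion.

[TaBr4(H2O)2][SnBr3(NH3)3]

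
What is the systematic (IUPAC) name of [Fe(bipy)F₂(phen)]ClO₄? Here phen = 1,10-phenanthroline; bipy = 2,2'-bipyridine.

The 1 perchlorate counter-ion carries a total charge of -1, so each complex ion is 1+.
Ligand charges: 1×1,10-phenanthroline (neutral), 2×fluoro (-1 each), 1×2,2'-bipyridine (neutral); total -2. So Fe + (-2) = 1+, giving Fe = +3.
Ligands are named alphabetically: bipyridine before fluoro before phenanthroline.

(2,2'-bipyridine)difluoro(1,10-phenanthroline)iron(III) perchlorate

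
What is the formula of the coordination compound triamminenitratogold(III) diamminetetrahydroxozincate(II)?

[Au(NH3)3(NO3)][Zn(NH3)2(OH)4]

Cation [Au…]: ligand charges -1, Au(III) ⇒ ion charge 2+.
Anion [Zn…]: ligand charges -4, Zn(II) ⇒ ion charge 2−.
One 2+ cation balances one 2− anion.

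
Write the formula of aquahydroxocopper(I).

Ligands: 1 aqua (H2O, neutral), 1 hydroxo (OH, -1). Ligand charge sum = -1.
With Cu in oxidation state +1, the complex ion is [Cu...].

[Cu(H2O)(OH)]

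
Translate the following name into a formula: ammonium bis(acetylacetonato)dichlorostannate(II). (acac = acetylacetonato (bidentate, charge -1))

Ligands: 2 chloro (Cl, -1), 2 acetylacetonato (acac, -1). Ligand charge sum = -4.
With Sn in oxidation state +2, the complex ion is [Sn...]^2−.
Charge balance with ammonium (+1) requires 1 complex ion per 2 ammonium.

(NH4)2[Sn(acac)2Cl2]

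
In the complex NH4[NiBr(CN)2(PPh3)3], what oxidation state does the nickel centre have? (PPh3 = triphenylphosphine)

+2

1 ammonium outside the brackets (+1 each) → the complex ion is 1−.
Ligand charges: 3×PPh3 neutral; 2×CN = -2; 1×Br = -1; sum -3.
Ni + (-3) = 1− ⇒ Ni is +2.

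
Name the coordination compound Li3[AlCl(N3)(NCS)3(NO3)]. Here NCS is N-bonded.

lithium azidochlorotriisothiocyanatonitratoaluminate(III)

The 3 lithium counter-ions carry a total charge of +3, so each complex ion is 3−.
Ligand charges: 3×isothiocyanato (-1 each), 1×chloro (-1 each), 1×azido (-1 each), 1×nitrato (-1 each); total -6. So Al + (-6) = 3−, giving Al = +3.
The complex ion is anionic, so aluminium takes the -ate form aluminate(III).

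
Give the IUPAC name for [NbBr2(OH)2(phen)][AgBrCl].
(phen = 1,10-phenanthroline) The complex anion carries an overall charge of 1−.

Both ions are complex: the cation is named first with the plain metal name, the anion second with the -ate form; each ion's ligands are alphabetised independently.
The complex anion is given as 1−; its ligand charges sum to -2, so Ag = +1.
A 1:1 salt means the cation carries the equal and opposite charge, 1+.
Cation: ligand charges sum to -4; for the ion to be 1+, Nb = +5.

dibromodihydroxo(1,10-phenanthroline)niobium(V) bromochloroargentate(I)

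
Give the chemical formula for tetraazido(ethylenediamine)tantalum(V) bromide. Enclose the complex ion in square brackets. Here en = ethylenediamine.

[Ta(en)(N3)4]Br

Ligands: 4 azido (N3, -1), 1 ethylenediamine (en, neutral). Ligand charge sum = -4.
Charge balance with bromide (-1) requires 1 complex ion per 1 bromide.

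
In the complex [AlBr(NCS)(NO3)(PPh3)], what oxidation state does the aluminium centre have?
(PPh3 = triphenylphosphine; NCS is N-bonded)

No counter-ion: the bracketed complex is neutral.
Ligand charges: 1×NO3 = -1; 1×PPh3 neutral; 1×NCS = -1; 1×Br = -1; sum -3.
Al + (-3) = 0 ⇒ Al is +3.

+3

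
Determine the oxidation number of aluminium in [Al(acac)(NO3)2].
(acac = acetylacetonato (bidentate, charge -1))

+3

No counter-ion: the bracketed complex is neutral.
Ligand charges: 1×acac = -1; 2×NO3 = -2; sum -3.
Al + (-3) = 0 ⇒ Al is +3.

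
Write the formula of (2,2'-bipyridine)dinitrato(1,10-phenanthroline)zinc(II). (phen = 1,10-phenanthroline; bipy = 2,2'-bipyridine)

[Zn(bipy)(NO3)2(phen)]

Ligands: 1 1,10-phenanthroline (phen, neutral), 1 2,2'-bipyridine (bipy, neutral), 2 nitrato (NO3, -1). Ligand charge sum = -2.
With Zn in oxidation state +2, the complex ion is [Zn...].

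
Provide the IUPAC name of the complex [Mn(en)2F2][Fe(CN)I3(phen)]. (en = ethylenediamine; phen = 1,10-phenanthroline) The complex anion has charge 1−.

Both ions are complex: the cation is named first with the plain metal name, the anion second with the -ate form; each ion's ligands are alphabetised independently.
The complex anion is given as 1−; its ligand charges sum to -4, so Fe = +3.
A 1:1 salt means the cation carries the equal and opposite charge, 1+.
Cation: ligand charges sum to -2; for the ion to be 1+, Mn = +3.

bis(ethylenediamine)difluoromanganese(III) cyanotriiodo(1,10-phenanthroline)ferrate(III)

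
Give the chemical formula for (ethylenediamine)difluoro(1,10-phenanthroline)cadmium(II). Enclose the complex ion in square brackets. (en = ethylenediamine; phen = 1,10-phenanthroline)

[Cd(en)F2(phen)]

Ligands: 1 ethylenediamine (en, neutral), 1 1,10-phenanthroline (phen, neutral), 2 fluoro (F, -1). Ligand charge sum = -2.
With Cd in oxidation state +2, the complex ion is [Cd...].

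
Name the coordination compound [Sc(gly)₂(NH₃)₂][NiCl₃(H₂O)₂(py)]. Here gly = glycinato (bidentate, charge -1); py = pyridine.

diamminebis(glycinato)scandium(III) diaquatrichloro(pyridine)nickelate(II)

Scandium is always +3 in its complexes; the cation's ligand charges sum to -2, so the complex cation is 1+.
A 1:1 salt means the anion carries the equal and opposite charge, 1−.
Anion: ligand charges sum to -3; for the ion to be 1−, Ni = +2.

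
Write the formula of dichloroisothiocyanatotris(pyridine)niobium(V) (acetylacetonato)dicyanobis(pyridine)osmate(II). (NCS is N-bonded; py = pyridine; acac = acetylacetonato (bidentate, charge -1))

[NbCl2(NCS)(py)3][Os(acac)(CN)2(py)2]2

Cation [Nb…]: ligand charges -3, Nb(V) ⇒ ion charge 2+.
Anion [Os…]: ligand charges -3, Os(II) ⇒ ion charge 1−.
One 2+ cation requires 2 of the 1− anion.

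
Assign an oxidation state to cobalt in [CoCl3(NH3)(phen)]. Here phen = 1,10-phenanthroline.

+3

No counter-ion: the bracketed complex is neutral.
Ligand charges: 1×NH3 neutral; 1×phen neutral; 3×Cl = -3; sum -3.
Co + (-3) = 0 ⇒ Co is +3.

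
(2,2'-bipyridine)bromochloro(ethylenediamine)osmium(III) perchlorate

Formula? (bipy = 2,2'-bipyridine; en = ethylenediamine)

Ligands: 1 bromo (Br, -1), 1 chloro (Cl, -1), 1 2,2'-bipyridine (bipy, neutral), 1 ethylenediamine (en, neutral). Ligand charge sum = -2.
Charge balance with perchlorate (-1) requires 1 complex ion per 1 perchlorate.

[Os(bipy)BrCl(en)]ClO4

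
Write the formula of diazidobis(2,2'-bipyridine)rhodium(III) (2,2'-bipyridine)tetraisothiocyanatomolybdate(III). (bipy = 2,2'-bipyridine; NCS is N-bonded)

Cation [Rh…]: ligand charges -2, Rh(III) ⇒ ion charge 1+.
Anion [Mo…]: ligand charges -4, Mo(III) ⇒ ion charge 1−.

[Rh(bipy)2(N3)2][Mo(bipy)(NCS)4]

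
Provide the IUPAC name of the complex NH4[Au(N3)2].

The 1 ammonium counter-ion carries a total charge of +1, so each complex ion is 1−.
Ligand charges: 2×azido (-1 each); total -2. So Au + (-2) = 1−, giving Au = +1.
The complex ion is anionic, so gold takes the -ate form aurate(I).

ammonium diazidoaurate(I)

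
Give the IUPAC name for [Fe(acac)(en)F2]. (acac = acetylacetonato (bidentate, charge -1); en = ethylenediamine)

(acetylacetonato)(ethylenediamine)difluoroiron(III)

There is no counter-ion, so the complex is neutral overall.
Ligand charges: 1×acetylacetonato (-1 each), 2×fluoro (-1 each), 1×ethylenediamine (neutral); total -3. So Fe + (-3) = 0, giving Fe = +3.
Ligands are named alphabetically: acetylacetonato before ethylenediamine before fluoro.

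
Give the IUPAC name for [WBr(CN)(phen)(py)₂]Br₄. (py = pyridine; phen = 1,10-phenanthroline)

The 4 bromide counter-ions carry a total charge of -4, so each complex ion is 4+.
Ligand charges: 2×pyridine (neutral), 1×1,10-phenanthroline (neutral), 1×bromo (-1 each), 1×cyano (-1 each); total -2. So W + (-2) = 4+, giving W = +6.
Ligands are named alphabetically: bromo before cyano before phenanthroline before pyridine.

bromocyano(1,10-phenanthroline)bis(pyridine)tungsten(VI) bromide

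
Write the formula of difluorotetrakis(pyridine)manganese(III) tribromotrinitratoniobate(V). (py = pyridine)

[MnF2(py)4][NbBr3(NO3)3]

Cation [Mn…]: ligand charges -2, Mn(III) ⇒ ion charge 1+.
Anion [Nb…]: ligand charges -6, Nb(V) ⇒ ion charge 1−.
One 1+ cation balances one 1− anion.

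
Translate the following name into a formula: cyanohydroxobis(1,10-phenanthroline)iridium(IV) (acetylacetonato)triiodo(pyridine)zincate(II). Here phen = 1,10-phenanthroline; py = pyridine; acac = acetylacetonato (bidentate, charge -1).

[Ir(CN)(OH)(phen)2][Zn(acac)I3(py)]

Cation [Ir…]: ligand charges -2, Ir(IV) ⇒ ion charge 2+.
Anion [Zn…]: ligand charges -4, Zn(II) ⇒ ion charge 2−.
One 2+ cation balances one 2− anion.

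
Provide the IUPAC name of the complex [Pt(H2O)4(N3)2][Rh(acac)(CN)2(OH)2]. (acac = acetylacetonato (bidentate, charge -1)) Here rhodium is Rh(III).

Both ions are complex: the cation is named first with the plain metal name, the anion second with the -ate form; each ion's ligands are alphabetised independently.
Rh is given as +3; the anion's ligand charges sum to -5, so the complex anion is 2−.
A 1:1 salt means the cation carries the equal and opposite charge, 2+.
Cation: ligand charges sum to -2; for the ion to be 2+, Pt = +4.

tetraaquadiazidoplatinum(IV) (acetylacetonato)dicyanodihydroxorhodate(III)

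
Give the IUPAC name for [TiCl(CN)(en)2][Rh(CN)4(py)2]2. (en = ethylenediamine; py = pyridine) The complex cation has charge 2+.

Both ions are complex: the cation is named first with the plain metal name, the anion second with the -ate form; each ion's ligands are alphabetised independently.
The complex cation is given as 2+; its ligand charges sum to -2, so Ti = +4.
With 2 anions per cation, each anion must be 2/2 = 1−.
Anion: ligand charges sum to -4; for the ion to be 1−, Rh = +3.

chlorocyanobis(ethylenediamine)titanium(IV) tetracyanobis(pyridine)rhodate(III)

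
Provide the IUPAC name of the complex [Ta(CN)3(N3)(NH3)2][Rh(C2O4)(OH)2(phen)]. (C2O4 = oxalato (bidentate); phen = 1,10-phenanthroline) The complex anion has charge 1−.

diammineazidotricyanotantalum(V) dihydroxooxalato(1,10-phenanthroline)rhodate(III)

Both ions are complex: the cation is named first with the plain metal name, the anion second with the -ate form; each ion's ligands are alphabetised independently.
The complex anion is given as 1−; its ligand charges sum to -4, so Rh = +3.
A 1:1 salt means the cation carries the equal and opposite charge, 1+.
Cation: ligand charges sum to -4; for the ion to be 1+, Ta = +5.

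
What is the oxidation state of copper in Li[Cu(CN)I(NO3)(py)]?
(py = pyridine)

1 lithium outside the brackets (+1 each) → the complex ion is 1−.
Ligand charges: 1×CN = -1; 1×NO3 = -1; 1×I = -1; 1×py neutral; sum -3.
Cu + (-3) = 1− ⇒ Cu is +2.

+2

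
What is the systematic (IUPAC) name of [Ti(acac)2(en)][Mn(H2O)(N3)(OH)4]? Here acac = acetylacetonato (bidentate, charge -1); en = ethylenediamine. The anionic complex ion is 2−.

bis(acetylacetonato)(ethylenediamine)titanium(IV) aquaazidotetrahydroxomanganate(III)

Both ions are complex: the cation is named first with the plain metal name, the anion second with the -ate form; each ion's ligands are alphabetised independently.
The complex anion is given as 2−; its ligand charges sum to -5, so Mn = +3.
A 1:1 salt means the cation carries the equal and opposite charge, 2+.
Cation: ligand charges sum to -2; for the ion to be 2+, Ti = +4.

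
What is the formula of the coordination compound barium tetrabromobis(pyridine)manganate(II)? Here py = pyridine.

Ligands: 2 pyridine (py, neutral), 4 bromo (Br, -1). Ligand charge sum = -4.
With Mn in oxidation state +2, the complex ion is [Mn...]^2−.
Charge balance with barium (+2) requires 1 complex ion per 1 barium.

Ba[MnBr4(py)2]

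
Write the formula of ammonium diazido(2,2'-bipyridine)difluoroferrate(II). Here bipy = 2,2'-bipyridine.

(NH4)2[Fe(bipy)F2(N3)2]

Ligands: 2 fluoro (F, -1), 1 2,2'-bipyridine (bipy, neutral), 2 azido (N3, -1). Ligand charge sum = -4.
Charge balance with ammonium (+1) requires 1 complex ion per 2 ammonium.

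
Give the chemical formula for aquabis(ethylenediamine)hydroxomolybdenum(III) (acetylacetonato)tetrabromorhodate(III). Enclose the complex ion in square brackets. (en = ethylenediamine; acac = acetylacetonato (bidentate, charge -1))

[Mo(en)2(H2O)(OH)][Rh(acac)Br4]

Cation [Mo…]: ligand charges -1, Mo(III) ⇒ ion charge 2+.
Anion [Rh…]: ligand charges -5, Rh(III) ⇒ ion charge 2−.
One 2+ cation balances one 2− anion.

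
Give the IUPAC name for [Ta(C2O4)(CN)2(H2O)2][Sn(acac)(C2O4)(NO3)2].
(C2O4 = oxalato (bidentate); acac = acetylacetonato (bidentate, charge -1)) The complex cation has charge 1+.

The complex cation is given as 1+; its ligand charges sum to -4, so Ta = +5.
A 1:1 salt means the anion carries the equal and opposite charge, 1−.
Anion: ligand charges sum to -5; for the ion to be 1−, Sn = +4.

diaquadicyanooxalatotantalum(V) (acetylacetonato)dinitratooxalatostannate(IV)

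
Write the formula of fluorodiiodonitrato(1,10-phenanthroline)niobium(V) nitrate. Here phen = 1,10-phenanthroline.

Ligands: 1 nitrato (NO3, -1), 2 iodo (I, -1), 1 1,10-phenanthroline (phen, neutral), 1 fluoro (F, -1). Ligand charge sum = -4.
With Nb in oxidation state +5, the complex ion is [Nb...]^1+.
Charge balance with nitrate (-1) requires 1 complex ion per 1 nitrate.

[NbFI2(NO3)(phen)]NO3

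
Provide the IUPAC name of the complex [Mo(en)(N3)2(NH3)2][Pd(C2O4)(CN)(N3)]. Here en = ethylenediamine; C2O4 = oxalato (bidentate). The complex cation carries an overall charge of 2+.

The complex cation is given as 2+; its ligand charges sum to -2, so Mo = +4.
A 1:1 salt means the anion carries the equal and opposite charge, 2−.
Anion: ligand charges sum to -4; for the ion to be 2−, Pd = +2.

diamminediazido(ethylenediamine)molybdenum(IV) azidocyanooxalatopalladate(II)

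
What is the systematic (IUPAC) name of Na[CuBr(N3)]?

The 1 sodium counter-ion carries a total charge of +1, so each complex ion is 1−.
Ligand charges: 1×azido (-1 each), 1×bromo (-1 each); total -2. So Cu + (-2) = 1−, giving Cu = +1.
Ligands are named alphabetically: azido before bromo.
The complex ion is anionic, so copper takes the -ate form cuprate(I).

sodium azidobromocuprate(I)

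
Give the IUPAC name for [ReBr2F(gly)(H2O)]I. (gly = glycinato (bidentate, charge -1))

The 1 iodide counter-ion carries a total charge of -1, so each complex ion is 1+.
Ligand charges: 1×fluoro (-1 each), 1×aqua (neutral), 2×bromo (-1 each), 1×glycinato (-1 each); total -4. So Re + (-4) = 1+, giving Re = +5.
Ligands are named alphabetically: aqua before bromo before fluoro before glycinato.

aquadibromofluoro(glycinato)rhenium(V) iodide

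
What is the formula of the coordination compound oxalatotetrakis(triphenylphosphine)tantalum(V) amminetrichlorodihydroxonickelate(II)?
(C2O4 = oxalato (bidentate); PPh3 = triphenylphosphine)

[Ta(C2O4)(PPh3)4][NiCl3(NH3)(OH)2]

Cation [Ta…]: ligand charges -2, Ta(V) ⇒ ion charge 3+.
Anion [Ni…]: ligand charges -5, Ni(II) ⇒ ion charge 3−.
One 3+ cation balances one 3− anion.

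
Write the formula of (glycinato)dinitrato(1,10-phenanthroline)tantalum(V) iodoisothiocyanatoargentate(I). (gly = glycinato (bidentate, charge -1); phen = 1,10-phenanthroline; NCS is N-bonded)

[Ta(gly)(NO3)2(phen)][AgI(NCS)]2

Cation [Ta…]: ligand charges -3, Ta(V) ⇒ ion charge 2+.
Anion [Ag…]: ligand charges -2, Ag(I) ⇒ ion charge 1−.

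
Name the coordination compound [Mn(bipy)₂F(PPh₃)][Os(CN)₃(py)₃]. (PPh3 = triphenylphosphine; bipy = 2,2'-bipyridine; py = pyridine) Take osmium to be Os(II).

bis(2,2'-bipyridine)fluoro(triphenylphosphine)manganese(II) tricyanotris(pyridine)osmate(II)

Os is given as +2; the anion's ligand charges sum to -3, so the complex anion is 1−.
A 1:1 salt means the cation carries the equal and opposite charge, 1+.
Cation: ligand charges sum to -1; for the ion to be 1+, Mn = +2.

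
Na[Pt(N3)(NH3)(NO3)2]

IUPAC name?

The 1 sodium counter-ion carries a total charge of +1, so each complex ion is 1−.
Ligand charges: 1×azido (-1 each), 2×nitrato (-1 each), 1×ammine (neutral); total -3. So Pt + (-3) = 1−, giving Pt = +2.
The complex ion is anionic, so platinum takes the -ate form platinate(II).

sodium ammineazidodinitratoplatinate(II)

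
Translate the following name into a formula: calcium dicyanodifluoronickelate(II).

Ca[Ni(CN)2F2]

Ligands: 2 cyano (CN, -1), 2 fluoro (F, -1). Ligand charge sum = -4.
With Ni in oxidation state +2, the complex ion is [Ni...]^2−.
Charge balance with calcium (+2) requires 1 complex ion per 1 calcium.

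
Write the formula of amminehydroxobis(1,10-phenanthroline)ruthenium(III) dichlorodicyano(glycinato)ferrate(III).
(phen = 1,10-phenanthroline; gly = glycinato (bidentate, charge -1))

Cation [Ru…]: ligand charges -1, Ru(III) ⇒ ion charge 2+.
Anion [Fe…]: ligand charges -5, Fe(III) ⇒ ion charge 2−.
One 2+ cation balances one 2− anion.

[Ru(NH3)(OH)(phen)2][FeCl2(CN)2(gly)]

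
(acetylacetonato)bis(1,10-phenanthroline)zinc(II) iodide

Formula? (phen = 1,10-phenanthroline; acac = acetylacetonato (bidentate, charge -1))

Ligands: 2 1,10-phenanthroline (phen, neutral), 1 acetylacetonato (acac, -1). Ligand charge sum = -1.
With Zn in oxidation state +2, the complex ion is [Zn...]^1+.
Charge balance with iodide (-1) requires 1 complex ion per 1 iodide.

[Zn(acac)(phen)2]I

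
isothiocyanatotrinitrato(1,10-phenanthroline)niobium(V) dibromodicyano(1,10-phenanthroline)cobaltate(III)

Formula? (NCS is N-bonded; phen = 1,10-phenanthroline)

Cation [Nb…]: ligand charges -4, Nb(V) ⇒ ion charge 1+.
Anion [Co…]: ligand charges -4, Co(III) ⇒ ion charge 1−.

[Nb(NCS)(NO3)3(phen)][CoBr2(CN)2(phen)]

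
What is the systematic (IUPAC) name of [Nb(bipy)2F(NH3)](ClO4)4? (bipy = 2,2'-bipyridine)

amminebis(2,2'-bipyridine)fluoroniobium(V) perchlorate

The 4 perchlorate counter-ions carry a total charge of -4, so each complex ion is 4+.
Ligand charges: 2×2,2'-bipyridine (neutral), 1×ammine (neutral), 1×fluoro (-1 each); total -1. So Nb + (-1) = 4+, giving Nb = +5.
Ligands are named alphabetically: ammine before bipyridine before fluoro.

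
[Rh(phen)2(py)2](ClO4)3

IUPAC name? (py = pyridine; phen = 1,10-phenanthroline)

bis(1,10-phenanthroline)bis(pyridine)rhodium(III) perchlorate

The 3 perchlorate counter-ions carry a total charge of -3, so each complex ion is 3+.
Ligand charges: 2×pyridine (neutral), 2×1,10-phenanthroline (neutral); total 0. So Rh + (0) = 3+, giving Rh = +3.
Ligands are named alphabetically: phenanthroline before pyridine.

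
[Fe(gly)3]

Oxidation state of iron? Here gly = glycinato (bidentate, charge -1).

No counter-ion: the bracketed complex is neutral.
Ligand charges: 3×gly = -3; sum -3.
Fe + (-3) = 0 ⇒ Fe is +3.

+3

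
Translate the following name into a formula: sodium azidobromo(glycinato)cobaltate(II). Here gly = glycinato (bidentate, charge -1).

Na[CoBr(gly)(N3)]

Ligands: 1 azido (N3, -1), 1 glycinato (gly, -1), 1 bromo (Br, -1). Ligand charge sum = -3.
With Co in oxidation state +2, the complex ion is [Co...]^1−.
Charge balance with sodium (+1) requires 1 complex ion per 1 sodium.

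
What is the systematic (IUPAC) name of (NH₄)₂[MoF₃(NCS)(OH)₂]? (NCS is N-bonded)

The 2 ammonium counter-ions carry a total charge of +2, so each complex ion is 2−.
Ligand charges: 2×hydroxo (-1 each), 1×isothiocyanato (-1 each), 3×fluoro (-1 each); total -6. So Mo + (-6) = 2−, giving Mo = +4.
The complex ion is anionic, so molybdenum takes the -ate form molybdate(IV).

ammonium trifluorodihydroxoisothiocyanatomolybdate(IV)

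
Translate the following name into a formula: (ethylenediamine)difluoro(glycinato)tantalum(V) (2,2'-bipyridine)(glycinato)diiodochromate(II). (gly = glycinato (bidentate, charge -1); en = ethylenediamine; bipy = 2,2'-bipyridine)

Cation [Ta…]: ligand charges -3, Ta(V) ⇒ ion charge 2+.
Anion [Cr…]: ligand charges -3, Cr(II) ⇒ ion charge 1−.
One 2+ cation requires 2 of the 1− anion.

[Ta(en)F2(gly)][Cr(bipy)(gly)I2]2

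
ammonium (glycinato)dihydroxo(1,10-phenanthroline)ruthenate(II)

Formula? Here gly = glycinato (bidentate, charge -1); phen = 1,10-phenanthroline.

Ligands: 1 glycinato (gly, -1), 2 hydroxo (OH, -1), 1 1,10-phenanthroline (phen, neutral). Ligand charge sum = -3.
With Ru in oxidation state +2, the complex ion is [Ru...]^1−.
Charge balance with ammonium (+1) requires 1 complex ion per 1 ammonium.

NH4[Ru(gly)(OH)2(phen)]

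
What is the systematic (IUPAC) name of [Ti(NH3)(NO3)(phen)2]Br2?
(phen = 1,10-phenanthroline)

amminenitratobis(1,10-phenanthroline)titanium(III) bromide

The 2 bromide counter-ions carry a total charge of -2, so each complex ion is 2+.
Ligand charges: 1×ammine (neutral), 2×1,10-phenanthroline (neutral), 1×nitrato (-1 each); total -1. So Ti + (-1) = 2+, giving Ti = +3.
Ligands are named alphabetically: ammine before nitrato before phenanthroline.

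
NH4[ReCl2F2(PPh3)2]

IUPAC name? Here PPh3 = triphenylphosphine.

ammonium dichlorodifluorobis(triphenylphosphine)rhenate(III)

The 1 ammonium counter-ion carries a total charge of +1, so each complex ion is 1−.
Ligand charges: 2×fluoro (-1 each), 2×chloro (-1 each), 2×triphenylphosphine (neutral); total -4. So Re + (-4) = 1−, giving Re = +3.
Ligands are named alphabetically: chloro before fluoro before triphenylphosphine.
The complex ion is anionic, so rhenium takes the -ate form rhenate(III).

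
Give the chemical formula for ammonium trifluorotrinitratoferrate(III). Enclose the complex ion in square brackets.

(NH4)3[FeF3(NO3)3]

Ligands: 3 fluoro (F, -1), 3 nitrato (NO3, -1). Ligand charge sum = -6.
With Fe in oxidation state +3, the complex ion is [Fe...]^3−.
Charge balance with ammonium (+1) requires 1 complex ion per 3 ammonium.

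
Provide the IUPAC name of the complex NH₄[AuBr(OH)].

The 1 ammonium counter-ion carries a total charge of +1, so each complex ion is 1−.
Ligand charges: 1×bromo (-1 each), 1×hydroxo (-1 each); total -2. So Au + (-2) = 1−, giving Au = +1.
The complex ion is anionic, so gold takes the -ate form aurate(I).

ammonium bromohydroxoaurate(I)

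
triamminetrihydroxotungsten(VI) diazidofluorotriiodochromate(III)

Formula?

Cation [W…]: ligand charges -3, W(VI) ⇒ ion charge 3+.
Anion [Cr…]: ligand charges -6, Cr(III) ⇒ ion charge 3−.
One 3+ cation balances one 3− anion.

[W(NH3)3(OH)3][CrFI3(N3)2]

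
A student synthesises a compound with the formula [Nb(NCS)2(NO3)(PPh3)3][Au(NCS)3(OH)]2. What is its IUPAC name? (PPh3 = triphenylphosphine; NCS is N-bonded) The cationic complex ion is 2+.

diisothiocyanatonitratotris(triphenylphosphine)niobium(V) hydroxotriisothiocyanatoaurate(III)

Both ions are complex: the cation is named first with the plain metal name, the anion second with the -ate form; each ion's ligands are alphabetised independently.
The complex cation is given as 2+; its ligand charges sum to -3, so Nb = +5.
With 2 anions per cation, each anion must be 2/2 = 1−.
Anion: ligand charges sum to -4; for the ion to be 1−, Au = +3.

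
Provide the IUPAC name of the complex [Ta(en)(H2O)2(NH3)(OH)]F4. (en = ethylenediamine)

amminediaqua(ethylenediamine)hydroxotantalum(V) fluoride

The 4 fluoride counter-ions carry a total charge of -4, so each complex ion is 4+.
Ligand charges: 1×hydroxo (-1 each), 2×aqua (neutral), 1×ethylenediamine (neutral), 1×ammine (neutral); total -1. So Ta + (-1) = 4+, giving Ta = +5.
Ligands are named alphabetically: ammine before aqua before ethylenediamine before hydroxo.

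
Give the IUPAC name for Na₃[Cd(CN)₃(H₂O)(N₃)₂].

The 3 sodium counter-ions carry a total charge of +3, so each complex ion is 3−.
Ligand charges: 1×aqua (neutral), 2×azido (-1 each), 3×cyano (-1 each); total -5. So Cd + (-5) = 3−, giving Cd = +2.
Ligands are named alphabetically: aqua before azido before cyano.
The complex ion is anionic, so cadmium takes the -ate form cadmate(II).

sodium aquadiazidotricyanocadmate(II)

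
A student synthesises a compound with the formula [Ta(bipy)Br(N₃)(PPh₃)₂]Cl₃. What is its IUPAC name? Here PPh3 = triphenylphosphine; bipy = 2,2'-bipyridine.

The 3 chloride counter-ions carry a total charge of -3, so each complex ion is 3+.
Ligand charges: 2×triphenylphosphine (neutral), 1×azido (-1 each), 1×2,2'-bipyridine (neutral), 1×bromo (-1 each); total -2. So Ta + (-2) = 3+, giving Ta = +5.
Ligands are named alphabetically: azido before bipyridine before bromo before triphenylphosphine.

azido(2,2'-bipyridine)bromobis(triphenylphosphine)tantalum(V) chloride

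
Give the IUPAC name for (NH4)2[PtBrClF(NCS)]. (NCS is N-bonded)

ammonium bromochlorofluoroisothiocyanatoplatinate(II)

The 2 ammonium counter-ions carry a total charge of +2, so each complex ion is 2−.
Ligand charges: 1×chloro (-1 each), 1×bromo (-1 each), 1×isothiocyanato (-1 each), 1×fluoro (-1 each); total -4. So Pt + (-4) = 2−, giving Pt = +2.
The complex ion is anionic, so platinum takes the -ate form platinate(II).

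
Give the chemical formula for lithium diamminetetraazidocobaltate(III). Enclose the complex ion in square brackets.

Ligands: 4 azido (N3, -1), 2 ammine (NH3, neutral). Ligand charge sum = -4.
With Co in oxidation state +3, the complex ion is [Co...]^1−.
Charge balance with lithium (+1) requires 1 complex ion per 1 lithium.

Li[Co(N3)4(NH3)2]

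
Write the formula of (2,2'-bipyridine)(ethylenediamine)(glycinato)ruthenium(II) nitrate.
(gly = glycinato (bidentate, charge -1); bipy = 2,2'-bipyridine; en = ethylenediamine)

[Ru(bipy)(en)(gly)]NO3

Ligands: 1 glycinato (gly, -1), 1 2,2'-bipyridine (bipy, neutral), 1 ethylenediamine (en, neutral). Ligand charge sum = -1.
Charge balance with nitrate (-1) requires 1 complex ion per 1 nitrate.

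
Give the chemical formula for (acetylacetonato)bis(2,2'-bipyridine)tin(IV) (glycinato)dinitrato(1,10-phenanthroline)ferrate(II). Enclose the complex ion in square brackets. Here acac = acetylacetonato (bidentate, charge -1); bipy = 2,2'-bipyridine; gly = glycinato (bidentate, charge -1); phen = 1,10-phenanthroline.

Cation [Sn…]: ligand charges -1, Sn(IV) ⇒ ion charge 3+.
Anion [Fe…]: ligand charges -3, Fe(II) ⇒ ion charge 1−.
One 3+ cation requires 3 of the 1− anion.

[Sn(acac)(bipy)2][Fe(gly)(NO3)2(phen)]3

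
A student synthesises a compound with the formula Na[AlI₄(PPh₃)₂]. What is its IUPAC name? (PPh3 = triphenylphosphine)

sodium tetraiodobis(triphenylphosphine)aluminate(III)

The 1 sodium counter-ion carries a total charge of +1, so each complex ion is 1−.
Ligand charges: 2×triphenylphosphine (neutral), 4×iodo (-1 each); total -4. So Al + (-4) = 1−, giving Al = +3.
Ligands are named alphabetically: iodo before triphenylphosphine.
The complex ion is anionic, so aluminium takes the -ate form aluminate(III).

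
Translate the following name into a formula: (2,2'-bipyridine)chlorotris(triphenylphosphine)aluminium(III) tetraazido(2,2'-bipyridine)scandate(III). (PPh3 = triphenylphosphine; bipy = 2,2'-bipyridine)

Cation [Al…]: ligand charges -1, Al(III) ⇒ ion charge 2+.
Anion [Sc…]: ligand charges -4, Sc(III) ⇒ ion charge 1−.
One 2+ cation requires 2 of the 1− anion.

[Al(bipy)Cl(PPh3)3][Sc(bipy)(N3)4]2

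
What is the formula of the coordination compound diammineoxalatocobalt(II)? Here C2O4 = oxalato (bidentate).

Ligands: 1 oxalato (C2O4, -2), 2 ammine (NH3, neutral). Ligand charge sum = -2.
With Co in oxidation state +2, the complex ion is [Co...].

[Co(C2O4)(NH3)2]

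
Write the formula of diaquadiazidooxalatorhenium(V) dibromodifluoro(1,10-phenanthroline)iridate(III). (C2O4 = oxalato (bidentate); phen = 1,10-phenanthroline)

Cation [Re…]: ligand charges -4, Re(V) ⇒ ion charge 1+.
Anion [Ir…]: ligand charges -4, Ir(III) ⇒ ion charge 1−.
One 1+ cation balances one 1− anion.

[Re(C2O4)(H2O)2(N3)2][IrBr2F2(phen)]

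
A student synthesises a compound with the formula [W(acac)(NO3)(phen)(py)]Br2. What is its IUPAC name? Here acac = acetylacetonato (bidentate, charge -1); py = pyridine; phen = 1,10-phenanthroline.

The 2 bromide counter-ions carry a total charge of -2, so each complex ion is 2+.
Ligand charges: 1×acetylacetonato (-1 each), 1×nitrato (-1 each), 1×pyridine (neutral), 1×1,10-phenanthroline (neutral); total -2. So W + (-2) = 2+, giving W = +4.
Ligands are named alphabetically: acetylacetonato before nitrato before phenanthroline before pyridine.

(acetylacetonato)nitrato(1,10-phenanthroline)(pyridine)tungsten(IV) bromide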